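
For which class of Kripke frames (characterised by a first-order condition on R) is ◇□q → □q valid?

the Euclidean property

This is frame-equivalent to ◇q → □◇q (substitute ¬q for q and contrapose).
Suppose ◇q→□◇q is valid. Take Rxy, Rxz and set V(q)={y}. Then ◇q at x, so □◇q at x, so ◇q at z, so some w with Rzw has q; w=y, i.e. Rzy. By symmetry of the argument, Ryz.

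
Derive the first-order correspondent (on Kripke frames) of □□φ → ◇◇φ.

This is a Sahlqvist (Geach-type) schema ◇^0□^2φ → □^0◇^2φ.
Minimal-valuation argument: fix x; take any y with xR^0y and any z with xR^0z. Set V(φ) to the set of worlds R-reachable from y in exactly 2 steps. Then □^2φ holds at y, so the antecedent holds at x; validity forces ◇^2φ at z, giving a w with zR^2w and yR^2w.
First-order correspondent: ∀x ∃w (xR²w ∧ xR²w).

∀x ∃w (xR²w ∧ xR²w)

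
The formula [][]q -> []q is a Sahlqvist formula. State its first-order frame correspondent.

Suppose □□q→□q is valid. Take Rxy and set V(q)={w : xR²w}. Then □□q at x, so □q at x, so q at y, i.e. ∃z(Rxz∧Rzy).
The converse is a direct semantic check.
So the correspondent is density.

density: forall x forall y (Rxy -> exists z (Rxz & Rzy))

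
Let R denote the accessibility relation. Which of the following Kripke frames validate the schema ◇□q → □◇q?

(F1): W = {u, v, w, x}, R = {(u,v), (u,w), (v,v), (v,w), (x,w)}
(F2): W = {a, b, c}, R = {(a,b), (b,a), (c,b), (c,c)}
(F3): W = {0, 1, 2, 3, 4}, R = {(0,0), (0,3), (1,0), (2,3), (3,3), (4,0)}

The schema corresponds to convergence: ∀x ∀y ∀z (Rxy ∧ Rxz → ∃w (Ryw ∧ Rzw)).
(F1): fails — Ruv and Ruw but v and w have no common successor.
(F2): fails — Rcc and Rcb but c and b have no common successor.
(F3): holds.

(F3)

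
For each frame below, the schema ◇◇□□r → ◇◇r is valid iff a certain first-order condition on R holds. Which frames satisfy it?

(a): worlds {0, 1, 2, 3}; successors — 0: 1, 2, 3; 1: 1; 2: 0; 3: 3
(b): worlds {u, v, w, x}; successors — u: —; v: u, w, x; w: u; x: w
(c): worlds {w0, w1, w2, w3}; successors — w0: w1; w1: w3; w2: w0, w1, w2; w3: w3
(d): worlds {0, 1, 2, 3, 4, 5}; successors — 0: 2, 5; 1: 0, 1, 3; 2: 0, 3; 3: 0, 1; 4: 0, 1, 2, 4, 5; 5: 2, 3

Frame correspondent (Sahlqvist): ∀x ∀y (xR²y → ∃w (yR²w ∧ xR²w)) — i.e. a generalized confluence (Geach) condition.
(a): ✓.
(b): fails — vR²u but no t with uR²t and vR²t.
(c): ✓.
(d): ✓.

(a), (c), (d)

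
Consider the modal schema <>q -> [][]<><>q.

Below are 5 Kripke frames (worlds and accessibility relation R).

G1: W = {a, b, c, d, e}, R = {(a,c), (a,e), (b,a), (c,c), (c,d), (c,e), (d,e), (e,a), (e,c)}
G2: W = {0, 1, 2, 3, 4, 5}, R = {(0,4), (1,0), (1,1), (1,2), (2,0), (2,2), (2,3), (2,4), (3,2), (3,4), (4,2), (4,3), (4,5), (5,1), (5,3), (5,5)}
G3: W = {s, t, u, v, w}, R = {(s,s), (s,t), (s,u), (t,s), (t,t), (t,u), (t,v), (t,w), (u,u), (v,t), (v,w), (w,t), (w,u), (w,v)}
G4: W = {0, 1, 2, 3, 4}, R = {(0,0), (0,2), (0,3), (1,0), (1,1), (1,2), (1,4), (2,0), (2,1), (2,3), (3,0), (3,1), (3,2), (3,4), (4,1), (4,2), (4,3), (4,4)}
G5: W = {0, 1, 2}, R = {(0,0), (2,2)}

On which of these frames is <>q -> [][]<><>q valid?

G4, G5

This is the axiom for a generalized confluence (Geach) condition; its first-order frame correspondent is forall x forall y forall z ((xRy & x R^2 z) -> exists w (y = w & z R^2 w)).
G1: fails — aRe, aR²d but no w with e=w and dR²w.
G2: fails — 1R0, 1R²0 but no w with 0=w and 0R²w.
G3: fails — sRs, sR²u but no w* with s=w* and uR²w*.
G4: ✓.
G5: ✓.
Valid on: G4, G5.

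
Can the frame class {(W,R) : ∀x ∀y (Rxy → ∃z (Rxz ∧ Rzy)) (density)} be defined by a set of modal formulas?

The condition is density. A defining modal formula is □□r → □r.

Yes, by □□r → □r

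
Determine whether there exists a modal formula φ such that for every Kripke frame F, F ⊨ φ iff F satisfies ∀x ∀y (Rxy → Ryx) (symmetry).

Yes, by q → □◇q

The condition is symmetry. A defining modal formula is q → □◇q.
Suppose q→□◇q is valid. Take Rxy and set V(q)={x}. Then q at x, so □◇q at x, so ◇q at y, so some z with Ryz has q; z=x, i.e. Ryx.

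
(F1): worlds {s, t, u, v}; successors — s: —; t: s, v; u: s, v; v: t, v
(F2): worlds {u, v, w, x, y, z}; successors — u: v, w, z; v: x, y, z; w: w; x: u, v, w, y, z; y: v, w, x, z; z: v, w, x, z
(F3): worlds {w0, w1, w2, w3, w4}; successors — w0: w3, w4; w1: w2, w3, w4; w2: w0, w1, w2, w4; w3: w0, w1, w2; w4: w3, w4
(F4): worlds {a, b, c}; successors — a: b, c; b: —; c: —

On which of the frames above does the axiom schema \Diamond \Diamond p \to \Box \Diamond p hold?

(F4)

This is the axiom for a generalized confluence (Geach) condition; its first-order frame correspondent is \forall x \forall y \forall z ((x R^2 y \wedge xRz) \to \exists w (y = w \wedge zRw)).
(F1): fails — tR²t, tRs but no w with t=w and sRw.
(F2): fails — uR²v, uRv but no t with v=t and vRt.
(F3): fails — w0R²w0, w0Rw4 but no w with w0=w and w4Rw.
(F4): ✓.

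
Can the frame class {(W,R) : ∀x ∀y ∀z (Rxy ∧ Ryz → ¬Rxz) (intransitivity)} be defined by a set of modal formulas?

Not definable by any modal formula

Modal frame validity is preserved under surjective bounded morphisms.
The 3-cycle (worlds a,b,c with a→b→c→a) is intransitive. Mapping every world to a single reflexive point • is a surjective bounded morphism; the reflexive point is not intransitive (R••∧R•• but R••).
Hence intransitivity is not modally definable.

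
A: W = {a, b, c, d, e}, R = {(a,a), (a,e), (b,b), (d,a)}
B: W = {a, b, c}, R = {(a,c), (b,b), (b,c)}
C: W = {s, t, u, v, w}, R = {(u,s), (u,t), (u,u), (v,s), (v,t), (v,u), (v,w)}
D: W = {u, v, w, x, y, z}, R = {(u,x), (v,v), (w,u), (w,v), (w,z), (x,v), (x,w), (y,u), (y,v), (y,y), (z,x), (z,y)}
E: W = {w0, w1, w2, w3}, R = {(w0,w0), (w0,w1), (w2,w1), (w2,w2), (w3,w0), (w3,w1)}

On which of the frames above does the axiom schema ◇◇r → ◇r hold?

B, C, E

Frame correspondent (Sahlqvist): ∀x ∀y ∀z (Rxy ∧ Ryz → Rxz) — i.e. transitivity.
A: fails — Rda and Rae but not Rde.
B: holds.
C: holds.
D: fails — Rxw and Rwu but not Rxu.
E: holds.
Valid on: B, C, E.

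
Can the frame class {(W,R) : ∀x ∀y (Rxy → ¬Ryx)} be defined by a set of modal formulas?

Modal frame validity is preserved under surjective bounded morphisms.
The 3-cycle (worlds s,t,u with s→t→u→s) is asymmetric. Mapping every world to a single reflexive point • is a surjective bounded morphism, and the reflexive point is not asymmetric (R•• but asymmetry requires ¬R••).
So the class is not modally definable.

Not modally definable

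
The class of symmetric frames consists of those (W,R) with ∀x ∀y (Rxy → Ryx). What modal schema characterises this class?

A defining formula is r → □◇r (the B axiom).

r → □◇r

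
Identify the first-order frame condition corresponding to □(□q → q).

Shift-reflexivity

Suppose □(□q→q) is valid. Take Rxy and set V(q)={w : Ryw}. Then at y, □q holds; since □(□q→q) at x, □q→q at y, so q at y, i.e. Ryy.
The converse is a direct semantic check.
Frame condition: ∀x ∀y (Rxy → Ryy).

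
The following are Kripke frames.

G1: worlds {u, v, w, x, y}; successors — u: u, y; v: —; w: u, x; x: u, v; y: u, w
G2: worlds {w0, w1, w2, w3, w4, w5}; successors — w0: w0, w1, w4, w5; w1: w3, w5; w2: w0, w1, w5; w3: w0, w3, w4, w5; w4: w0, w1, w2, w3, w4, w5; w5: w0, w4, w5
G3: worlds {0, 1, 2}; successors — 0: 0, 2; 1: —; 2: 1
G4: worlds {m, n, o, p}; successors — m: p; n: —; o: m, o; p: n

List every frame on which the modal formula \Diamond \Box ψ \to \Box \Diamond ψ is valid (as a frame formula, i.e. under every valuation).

G2

The schema corresponds to convergence: \forall x \forall y \forall z (Rxy \wedge Rxz \to \exists w (Ryw \wedge Rzw)).
G1: fails — Rxu and Rxv but u and v have no common successor.
G2: condition met.
G3: fails — R00 and R02 but 0 and 2 have no common successor.
G4: fails — Roo and Rom but o and m have no common successor.
Valid on: G2.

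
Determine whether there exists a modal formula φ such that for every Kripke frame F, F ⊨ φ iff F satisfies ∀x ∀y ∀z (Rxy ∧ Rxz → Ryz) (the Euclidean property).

This is a Sahlqvist condition; the 5 axiom ◇q → □◇q defines it.
Suppose ◇q→□◇q is valid. Take Rxy, Rxz and set V(q)={y}. Then ◇q at x, so □◇q at x, so ◇q at z, so some w with Rzw has q; w=y, i.e. Rzy. By symmetry of the argument, Ryz.

Yes, by ◇q → □◇q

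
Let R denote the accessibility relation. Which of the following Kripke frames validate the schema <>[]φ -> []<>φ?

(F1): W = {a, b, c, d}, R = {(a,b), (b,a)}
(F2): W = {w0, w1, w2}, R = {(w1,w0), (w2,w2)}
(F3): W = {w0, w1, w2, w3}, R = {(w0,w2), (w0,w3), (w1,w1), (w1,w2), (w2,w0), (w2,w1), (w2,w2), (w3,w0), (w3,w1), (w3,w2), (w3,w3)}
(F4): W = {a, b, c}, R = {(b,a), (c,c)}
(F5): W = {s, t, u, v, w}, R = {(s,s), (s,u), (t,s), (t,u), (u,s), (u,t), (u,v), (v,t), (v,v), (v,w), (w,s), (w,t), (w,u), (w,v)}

(F1), (F3)

This is the axiom for convergence; its first-order frame correspondent is forall x forall y forall z (Rxy & Rxz -> exists w (Ryw & Rzw)).
(F1): condition met.
(F2): fails — Rw1w0 and Rw1w0 but w0 and w0 have no common successor.
(F3): condition met.
(F4): fails — Rba and Rba but a and a have no common successor.
(F5): fails — Ruv and Rut but v and t have no common successor.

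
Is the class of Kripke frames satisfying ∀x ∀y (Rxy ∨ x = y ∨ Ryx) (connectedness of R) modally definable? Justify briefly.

Not definable by any modal formula

Any modally definable frame class is closed under disjoint unions.
Take 2 disjoint single-world reflexive frames: each is trivially connected, but their disjoint union has 2 worlds with no edge between distinct components, so it is not connected.
So the class is not modally definable.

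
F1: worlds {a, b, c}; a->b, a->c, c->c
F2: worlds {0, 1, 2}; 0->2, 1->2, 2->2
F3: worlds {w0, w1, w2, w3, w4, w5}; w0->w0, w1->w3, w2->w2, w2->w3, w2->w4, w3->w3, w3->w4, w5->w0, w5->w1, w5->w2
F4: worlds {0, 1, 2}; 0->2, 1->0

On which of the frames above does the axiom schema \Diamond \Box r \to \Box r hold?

The schema corresponds to the Euclidean property: \forall x \forall y \forall z (Rxy \wedge Rxz \to Ryz).
F1: fails — Rac and Rab but not Rcb.
F2: satisfies the condition.
F3: fails — Rw2w4 and Rw2w4 but not Rw4w4.
F4: fails — R02 and R02 but not R22.
Valid on: F2.

F2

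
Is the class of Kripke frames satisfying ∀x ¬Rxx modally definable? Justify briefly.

Not definable by any modal formula

Modal frame validity is preserved under surjective bounded morphisms.
The 4-cycle (worlds a,b,c,d with a→b→c→d→a) is irreflexive, and the map sending every world to a single reflexive point • is a surjective bounded morphism (forth: every edge maps to (•,•); back: every world has a successor). So any modal formula valid on the 4-cycle is also valid on the reflexive point, which is not irreflexive.
So no modal formula (or set of formulas) defines exactly the irreflexive frames.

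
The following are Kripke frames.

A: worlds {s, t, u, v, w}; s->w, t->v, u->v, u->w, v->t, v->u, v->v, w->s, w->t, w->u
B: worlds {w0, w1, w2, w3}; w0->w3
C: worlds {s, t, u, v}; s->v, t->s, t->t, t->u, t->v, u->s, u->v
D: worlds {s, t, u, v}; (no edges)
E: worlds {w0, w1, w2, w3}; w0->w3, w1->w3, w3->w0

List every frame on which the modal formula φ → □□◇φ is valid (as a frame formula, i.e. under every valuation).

This is the axiom for a generalized confluence (Geach) condition; its first-order frame correspondent is ∀x ∀z (xR²z → ∃w (x = w ∧ zRw)).
A: fails — sR²s but no w* with s=w* and sRw*.
B: condition met.
C: fails — tR²s but no w with t=w and sRw.
D: condition met.
E: fails — w0R²w0 but no w with w0=w and w0Rw.
Valid on: B, D.

B, D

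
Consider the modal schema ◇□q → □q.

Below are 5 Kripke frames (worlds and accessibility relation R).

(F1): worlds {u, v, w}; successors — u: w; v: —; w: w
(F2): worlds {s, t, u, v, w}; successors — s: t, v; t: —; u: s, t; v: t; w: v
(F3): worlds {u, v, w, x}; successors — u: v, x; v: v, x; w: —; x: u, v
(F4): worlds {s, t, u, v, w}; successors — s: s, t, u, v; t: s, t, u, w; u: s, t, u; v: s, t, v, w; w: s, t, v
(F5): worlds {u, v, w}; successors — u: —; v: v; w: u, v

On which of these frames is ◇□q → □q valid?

This is the axiom for the Euclidean property; its first-order frame correspondent is ∀x ∀y ∀z (Rxy ∧ Rxz → Ryz).
(F1): satisfies the condition.
(F2): fails — Rsv and Rsv but not Rvv.
(F3): fails — Rux and Rux but not Rxx.
(F4): fails — Rsv and Rsu but not Rvu.
(F5): fails — Rwu and Rwu but not Ruu.

(F1)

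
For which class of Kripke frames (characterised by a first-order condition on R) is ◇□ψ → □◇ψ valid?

Suppose ◇□ψ→□◇ψ is valid. Take Rxy, Rxz and set V(ψ)={w : Ryw}. Then □ψ at y so ◇□ψ at x, so □◇ψ at x, so ◇ψ at z, giving w with Rzw and Ryw.

Convergence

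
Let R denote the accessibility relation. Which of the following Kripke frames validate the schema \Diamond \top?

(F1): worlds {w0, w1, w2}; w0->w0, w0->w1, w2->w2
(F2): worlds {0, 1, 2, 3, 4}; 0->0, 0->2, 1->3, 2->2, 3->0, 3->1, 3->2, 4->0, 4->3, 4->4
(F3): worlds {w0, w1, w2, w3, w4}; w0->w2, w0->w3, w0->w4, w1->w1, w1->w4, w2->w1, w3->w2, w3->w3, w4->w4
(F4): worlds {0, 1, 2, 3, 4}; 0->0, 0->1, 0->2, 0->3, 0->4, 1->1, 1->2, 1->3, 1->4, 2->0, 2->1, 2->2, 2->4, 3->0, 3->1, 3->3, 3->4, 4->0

(F2), (F3), (F4)

This is the axiom for seriality; its first-order frame correspondent is \forall x \exists y Rxy.
(F1): fails — world w1 has no successor.
(F2): holds.
(F3): holds.
(F4): holds.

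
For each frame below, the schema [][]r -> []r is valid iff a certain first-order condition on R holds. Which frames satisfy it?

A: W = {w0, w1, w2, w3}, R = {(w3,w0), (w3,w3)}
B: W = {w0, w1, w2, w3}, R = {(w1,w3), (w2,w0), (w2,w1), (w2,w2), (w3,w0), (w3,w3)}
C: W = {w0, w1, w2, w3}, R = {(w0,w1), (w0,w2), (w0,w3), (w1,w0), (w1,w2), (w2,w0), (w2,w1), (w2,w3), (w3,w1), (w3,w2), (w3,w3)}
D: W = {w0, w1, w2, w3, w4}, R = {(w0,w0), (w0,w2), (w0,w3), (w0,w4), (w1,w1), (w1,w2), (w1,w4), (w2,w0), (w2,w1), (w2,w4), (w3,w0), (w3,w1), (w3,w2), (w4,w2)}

The schema corresponds to density: forall x forall y (Rxy -> exists z (Rxz & Rzy)).
A: satisfies the condition.
B: satisfies the condition.
C: satisfies the condition.
D: fails — Rw4w2 but no z with Rw4z and Rzw2.

A, B, C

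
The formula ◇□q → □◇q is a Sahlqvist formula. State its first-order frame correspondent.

This is the .2 axiom.
It corresponds to convergence: ∀x ∀y ∀z (Rxy ∧ Rxz → ∃w (Ryw ∧ Rzw)).

Convergence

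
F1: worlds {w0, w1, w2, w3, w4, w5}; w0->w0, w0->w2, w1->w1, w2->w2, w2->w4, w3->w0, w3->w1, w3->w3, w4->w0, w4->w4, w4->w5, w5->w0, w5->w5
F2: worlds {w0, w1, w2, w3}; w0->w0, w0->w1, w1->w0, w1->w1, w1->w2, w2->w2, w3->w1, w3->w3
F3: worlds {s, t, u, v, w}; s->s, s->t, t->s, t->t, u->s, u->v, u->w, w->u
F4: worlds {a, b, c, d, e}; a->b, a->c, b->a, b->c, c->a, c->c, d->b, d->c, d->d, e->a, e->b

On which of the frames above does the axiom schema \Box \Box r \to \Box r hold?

Frame correspondent (Sahlqvist): \forall x \forall y (Rxy \to \exists z (Rxz \wedge Rzy)) — i.e. density.
F1: holds.
F2: holds.
F3: fails — Ruv but no z with Ruz and Rzv.
F4: fails — Rab but no z with Raz and Rzb.

F1, F2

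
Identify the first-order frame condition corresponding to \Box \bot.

emptiness of R

This schema is the Ver axiom.
It corresponds to emptiness of R: \forall x \forall y \neg Rxy.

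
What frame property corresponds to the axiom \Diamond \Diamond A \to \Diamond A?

Replacing A by ¬A and contraposing gives the equivalent schema □A → □□A.
Suppose □A→□□A is valid. Take Rxy, Ryz and set V(A)={w : Rxw}. Then □A at x, so □□A at x, so □A at y, so A at z, i.e. Rxz.
Conversely, on a frame with transitivity the schema holds at every world under every valuation.
So the correspondent is transitivity.

transitivity: \forall x \forall y \forall z (Rxy \wedge Ryz \to Rxz)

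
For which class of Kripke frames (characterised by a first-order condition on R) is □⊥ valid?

□⊥ is valid iff no world has any successor (otherwise □⊥ fails at any world with one).

emptiness of R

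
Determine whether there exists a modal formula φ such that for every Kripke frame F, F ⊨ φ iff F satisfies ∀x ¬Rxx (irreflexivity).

No — not modally definable

If a class were modally definable it would be closed under surjective bounded morphisms (Goldblatt–Thomason).
The 2-cycle (worlds w0,w1 with w0→w1→w0) is irreflexive, and the map sending every world to a single reflexive point • is a surjective bounded morphism (forth: every edge maps to (•,•); back: every world has a successor). So any modal formula valid on the 2-cycle is also valid on the reflexive point, which is not irreflexive.
So the class is not modally definable.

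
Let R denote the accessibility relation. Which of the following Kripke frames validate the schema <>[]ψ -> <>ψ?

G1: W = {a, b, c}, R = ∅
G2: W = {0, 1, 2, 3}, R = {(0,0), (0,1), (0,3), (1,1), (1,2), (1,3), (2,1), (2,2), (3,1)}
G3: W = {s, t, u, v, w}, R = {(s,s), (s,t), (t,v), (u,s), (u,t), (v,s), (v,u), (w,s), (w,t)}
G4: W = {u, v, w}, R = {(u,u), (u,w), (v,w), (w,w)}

Frame correspondent (Sahlqvist): forall x forall y (xRy -> exists w (yRw & xRw)) — i.e. a generalized confluence (Geach) condition.
G1: satisfies the condition.
G2: satisfies the condition.
G3: fails — sRt but no w* with tRw* and sRw*.
G4: satisfies the condition.

G1, G2, G4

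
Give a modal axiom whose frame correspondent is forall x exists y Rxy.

A defining formula is □s → ◇s (the D axiom).

□s → ◇s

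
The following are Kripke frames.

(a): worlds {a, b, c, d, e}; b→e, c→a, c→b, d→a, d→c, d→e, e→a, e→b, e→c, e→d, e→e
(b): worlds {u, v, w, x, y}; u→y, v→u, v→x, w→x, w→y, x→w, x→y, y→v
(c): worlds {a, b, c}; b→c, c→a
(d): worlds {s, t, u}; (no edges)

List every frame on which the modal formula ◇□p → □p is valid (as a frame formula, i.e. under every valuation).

(d)

This is the axiom for the Euclidean property; its first-order frame correspondent is ∀x ∀y ∀z (Rxy ∧ Rxz → Ryz).
(a): fails — Rcb and Rcb but not Rbb.
(b): fails — Ruy and Ruy but not Ryy.
(c): fails — Rbc and Rbc but not Rcc.
(d): condition met.
Valid on: (d).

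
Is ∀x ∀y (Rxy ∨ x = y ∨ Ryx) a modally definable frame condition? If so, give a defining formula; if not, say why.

Not modally definable

If a class were modally definable it would be closed under disjoint unions (Goldblatt–Thomason).
Take 4 disjoint single-world reflexive frames: each is trivially connected, but their disjoint union has 4 worlds with no edge between distinct components, so it is not connected.
So no modal formula (or set of formulas) defines exactly the connected frames.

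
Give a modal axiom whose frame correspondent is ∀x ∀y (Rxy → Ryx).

r → □◇r

This is symmetry; the standard corresponding axiom is B: r → □◇r.
Suppose r→□◇r is valid. Take Rxy and set V(r)={x}. Then r at x, so □◇r at x, so ◇r at y, so some z with Ryz has r; z=x, i.e. Ryx.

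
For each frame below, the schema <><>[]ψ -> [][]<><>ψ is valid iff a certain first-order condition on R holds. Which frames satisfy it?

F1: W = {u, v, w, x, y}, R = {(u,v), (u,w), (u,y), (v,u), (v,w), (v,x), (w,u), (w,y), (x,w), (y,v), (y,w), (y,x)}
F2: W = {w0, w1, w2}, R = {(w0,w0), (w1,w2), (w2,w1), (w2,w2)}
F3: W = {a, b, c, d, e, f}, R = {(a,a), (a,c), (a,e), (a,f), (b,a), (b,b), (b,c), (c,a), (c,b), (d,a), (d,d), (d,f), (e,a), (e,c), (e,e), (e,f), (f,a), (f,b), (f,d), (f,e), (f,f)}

F2, F3

Frame correspondent (Sahlqvist): forall x forall y forall z ((x R^2 y & x R^2 z) -> exists w (yRw & z R^2 w)) — i.e. a generalized confluence (Geach) condition.
F1: fails — uR²x, uR²x but no t with xRt and xR²t.
F2: condition met.
F3: condition met.
Valid on: F2, F3.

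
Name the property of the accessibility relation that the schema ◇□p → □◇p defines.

Suppose ◇□p→□◇p is valid. Take Rxy, Rxz and set V(p)={w : Ryw}. Then □p at y so ◇□p at x, so □◇p at x, so ◇p at z, giving w with Rzw and Ryw.
The converse is a direct semantic check.
Frame condition: ∀x ∀y ∀z (Rxy ∧ Rxz → ∃w (Ryw ∧ Rzw)).

convergence: ∀x ∀y ∀z (Rxy ∧ Rxz → ∃w (Ryw ∧ Rzw))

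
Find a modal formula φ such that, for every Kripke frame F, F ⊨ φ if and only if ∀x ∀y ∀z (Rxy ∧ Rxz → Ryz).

◇r → □◇r

This is the Euclidean property; the standard corresponding axiom is 5: ◇r → □◇r.
Suppose ◇r→□◇r is valid. Take Rxy, Rxz and set V(r)={y}. Then ◇r at x, so □◇r at x, so ◇r at z, so some w with Rzw has r; w=y, i.e. Rzy. By symmetry of the argument, Ryz.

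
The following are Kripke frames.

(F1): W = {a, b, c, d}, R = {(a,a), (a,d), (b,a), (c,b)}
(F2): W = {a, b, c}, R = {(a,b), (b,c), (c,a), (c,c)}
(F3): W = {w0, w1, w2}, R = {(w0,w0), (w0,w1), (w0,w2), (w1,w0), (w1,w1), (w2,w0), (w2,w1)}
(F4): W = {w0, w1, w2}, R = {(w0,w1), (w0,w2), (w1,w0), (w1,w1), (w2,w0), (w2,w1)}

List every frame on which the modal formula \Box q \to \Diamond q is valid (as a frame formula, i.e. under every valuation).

(F2), (F3), (F4)

This is the axiom for seriality; its first-order frame correspondent is \forall x \exists y Rxy.
(F1): fails — world d has no successor.
(F2): satisfies the condition.
(F3): satisfies the condition.
(F4): satisfies the condition.
Valid on: (F2), (F3), (F4).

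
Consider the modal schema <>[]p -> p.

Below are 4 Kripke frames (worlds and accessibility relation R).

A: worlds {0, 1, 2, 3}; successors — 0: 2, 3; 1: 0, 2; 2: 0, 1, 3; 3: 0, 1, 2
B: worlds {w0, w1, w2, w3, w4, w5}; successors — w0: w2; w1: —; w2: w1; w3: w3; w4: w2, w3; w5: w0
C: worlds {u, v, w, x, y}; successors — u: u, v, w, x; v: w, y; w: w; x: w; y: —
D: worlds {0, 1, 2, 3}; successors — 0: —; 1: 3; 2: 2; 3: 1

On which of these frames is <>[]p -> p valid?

Frame correspondent (Sahlqvist): forall x forall y (Rxy -> Ryx) — i.e. symmetry.
A: fails — R10 but not R01.
B: fails — Rw4w2 but not Rw2w4.
C: fails — Ruv but not Rvu.
D: condition met.

D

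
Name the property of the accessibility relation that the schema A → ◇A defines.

This schema is equivalent to the T axiom □A → A.
It corresponds to reflexivity: ∀x Rxx.

reflexivity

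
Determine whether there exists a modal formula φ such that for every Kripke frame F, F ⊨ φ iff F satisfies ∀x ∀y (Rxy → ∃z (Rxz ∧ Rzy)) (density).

Definable; □□p → □p defines it

The condition is density. A defining modal formula is □□p → □p.
Suppose □□p→□p is valid. Take Rxy and set V(p)={w : xR²w}. Then □□p at x, so □p at x, so p at y, i.e. ∃z(Rxz∧Rzy).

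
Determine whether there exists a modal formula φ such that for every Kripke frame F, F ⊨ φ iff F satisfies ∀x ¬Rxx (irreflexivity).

No

Modal frame validity is preserved under surjective bounded morphisms.
The 4-cycle (worlds a,b,c,d with a→b→c→d→a) is irreflexive, and the map sending every world to a single reflexive point • is a surjective bounded morphism (forth: every edge maps to (•,•); back: every world has a successor). So any modal formula valid on the 4-cycle is also valid on the reflexive point, which is not irreflexive.
So the class is not modally definable.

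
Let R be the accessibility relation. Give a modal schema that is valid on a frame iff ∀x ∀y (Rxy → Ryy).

□(□ψ → ψ)

The condition is shift-reflexivity. The T□ schema □(□ψ → ψ) defines it.
Suppose □(□ψ→ψ) is valid. Take Rxy and set V(ψ)={w : Ryw}. Then at y, □ψ holds; since □(□ψ→ψ) at x, □ψ→ψ at y, so ψ at y, i.e. Ryy.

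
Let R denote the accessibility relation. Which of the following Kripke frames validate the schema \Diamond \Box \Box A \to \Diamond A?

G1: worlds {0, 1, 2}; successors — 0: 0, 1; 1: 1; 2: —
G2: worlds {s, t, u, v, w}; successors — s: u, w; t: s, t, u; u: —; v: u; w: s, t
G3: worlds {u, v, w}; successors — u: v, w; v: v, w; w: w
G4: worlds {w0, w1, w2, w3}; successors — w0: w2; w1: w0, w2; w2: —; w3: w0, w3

G1, G3

This is the axiom for a generalized confluence (Geach) condition; its first-order frame correspondent is \forall x \forall y (xRy \to \exists w (y R^2 w \wedge xRw)).
G1: ✓.
G2: fails — sRu but no w* with uR²w* and sRw*.
G3: ✓.
G4: fails — w0Rw2 but no w with w2R²w and w0Rw.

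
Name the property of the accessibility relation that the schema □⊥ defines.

This is the Ver axiom.
It corresponds to emptiness of R: ∀x ∀y ¬Rxy.

Emptiness of R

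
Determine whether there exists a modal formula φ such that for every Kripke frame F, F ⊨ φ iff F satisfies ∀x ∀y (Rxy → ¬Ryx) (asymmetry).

Not modally definable

Modal frame validity is preserved under surjective bounded morphisms.
The 3-cycle (worlds 0,1,2 with 0→1→2→0) is asymmetric. Mapping every world to a single reflexive point • is a surjective bounded morphism, and the reflexive point is not asymmetric (R•• but asymmetry requires ¬R••).
So the class is not modally definable.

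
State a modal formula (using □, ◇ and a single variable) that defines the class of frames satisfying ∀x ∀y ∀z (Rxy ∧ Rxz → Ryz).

◇ψ → □◇ψ

This is the Euclidean property; the standard corresponding axiom is 5: ◇ψ → □◇ψ.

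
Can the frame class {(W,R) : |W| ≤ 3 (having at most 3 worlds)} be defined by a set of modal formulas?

Not definable by any modal formula

If a class were modally definable it would be closed under disjoint unions (Goldblatt–Thomason).
Any modal formula valid on each of 4 disjoint one-world frames is valid on their disjoint union (validity is preserved under disjoint unions). Each one-world frame has |W|=1≤3, but the union has |W|=4.
So the class is not modally definable.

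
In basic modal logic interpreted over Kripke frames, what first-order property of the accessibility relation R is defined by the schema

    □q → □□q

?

transitivity

Suppose □q→□□q is valid. Take Rxy, Ryz and set V(q)={w : Rxw}. Then □q at x, so □□q at x, so □q at y, so q at z, i.e. Rxz.
The converse is a direct semantic check.
Frame condition: ∀x ∀y ∀z (Rxy ∧ Ryz → Rxz).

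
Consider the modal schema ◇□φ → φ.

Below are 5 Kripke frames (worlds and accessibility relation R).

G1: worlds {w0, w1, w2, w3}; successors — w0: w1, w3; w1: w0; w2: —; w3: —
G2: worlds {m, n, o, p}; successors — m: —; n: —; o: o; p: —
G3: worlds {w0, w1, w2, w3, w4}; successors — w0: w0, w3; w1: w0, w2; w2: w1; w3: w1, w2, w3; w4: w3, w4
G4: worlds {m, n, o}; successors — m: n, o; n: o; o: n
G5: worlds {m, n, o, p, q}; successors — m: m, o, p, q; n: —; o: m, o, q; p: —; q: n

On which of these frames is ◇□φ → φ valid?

The schema corresponds to symmetry: ∀x ∀y (Rxy → Ryx).
G1: fails — Rw0w3 but not Rw3w0.
G2: condition met.
G3: fails — Rw1w0 but not Rw0w1.
G4: fails — Rmo but not Rom.
G5: fails — Roq but not Rqo.

G2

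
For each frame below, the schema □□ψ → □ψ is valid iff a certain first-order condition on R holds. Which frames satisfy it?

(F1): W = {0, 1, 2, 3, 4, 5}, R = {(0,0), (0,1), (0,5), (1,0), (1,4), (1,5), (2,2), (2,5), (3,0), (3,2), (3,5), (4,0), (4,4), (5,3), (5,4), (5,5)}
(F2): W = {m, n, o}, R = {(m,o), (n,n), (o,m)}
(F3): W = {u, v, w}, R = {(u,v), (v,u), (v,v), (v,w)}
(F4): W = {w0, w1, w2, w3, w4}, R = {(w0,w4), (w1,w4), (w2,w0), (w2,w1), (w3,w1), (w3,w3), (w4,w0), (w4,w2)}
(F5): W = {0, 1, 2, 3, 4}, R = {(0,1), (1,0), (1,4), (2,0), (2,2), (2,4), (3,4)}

This is the axiom for density; its first-order frame correspondent is ∀x ∀y (Rxy → ∃z (Rxz ∧ Rzy)).
(F1): condition met.
(F2): fails — Rom but no z with Roz and Rzm.
(F3): condition met.
(F4): fails — Rw0w4 but no z with Rw0z and Rzw4.
(F5): fails — R10 but no z with R1z and Rz0.
Valid on: (F1), (F3).

(F1), (F3)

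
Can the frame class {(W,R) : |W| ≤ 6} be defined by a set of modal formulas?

Any modally definable frame class is closed under disjoint unions.
Any modal formula valid on each of 7 disjoint one-world frames is valid on their disjoint union (validity is preserved under disjoint unions). Each one-world frame has |W|=1≤6, but the union has |W|=7.
Hence having at most 6 worlds is not modally definable.

No — not modally definable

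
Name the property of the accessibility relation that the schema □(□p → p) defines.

shift-reflexivity

This is the T□ axiom.
It corresponds to shift-reflexivity: ∀x ∀y (Rxy → Ryy).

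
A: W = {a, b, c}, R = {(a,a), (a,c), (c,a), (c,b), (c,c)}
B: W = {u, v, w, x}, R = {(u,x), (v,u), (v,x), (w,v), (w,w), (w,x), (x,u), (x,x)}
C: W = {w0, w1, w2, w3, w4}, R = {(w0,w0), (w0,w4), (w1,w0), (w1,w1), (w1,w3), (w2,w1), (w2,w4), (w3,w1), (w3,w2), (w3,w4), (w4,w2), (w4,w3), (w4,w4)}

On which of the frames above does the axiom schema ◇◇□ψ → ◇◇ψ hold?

B, C

Frame correspondent (Sahlqvist): ∀x ∀y (xR²y → ∃w (yRw ∧ xR²w)) — i.e. a generalized confluence (Geach) condition.
A: fails — aR²b but no w with bRw and aR²w.
B: satisfies the condition.
C: satisfies the condition.
Valid on: B, C.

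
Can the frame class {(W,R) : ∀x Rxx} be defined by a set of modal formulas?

Yes: it is reflexivity, defined by the T schema □q → q.
Suppose □q→q is valid. At any x set V(q)={w : Rxw}. Then □q holds at x, so q holds at x, i.e. Rxx.

Definable; □q → q defines it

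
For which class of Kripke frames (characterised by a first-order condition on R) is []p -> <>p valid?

Suppose □p→◇p is valid. At any x set V(p)=W. Then □p at x, so ◇p at x, so x has a successor.

seriality: forall x exists y Rxy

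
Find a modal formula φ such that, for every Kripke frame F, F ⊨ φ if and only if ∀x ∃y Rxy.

A defining formula is □s → ◇s (the D axiom).
Suppose □s→◇s is valid. At any x set V(s)=W. Then □s at x, so ◇s at x, so x has a successor.

□s → ◇s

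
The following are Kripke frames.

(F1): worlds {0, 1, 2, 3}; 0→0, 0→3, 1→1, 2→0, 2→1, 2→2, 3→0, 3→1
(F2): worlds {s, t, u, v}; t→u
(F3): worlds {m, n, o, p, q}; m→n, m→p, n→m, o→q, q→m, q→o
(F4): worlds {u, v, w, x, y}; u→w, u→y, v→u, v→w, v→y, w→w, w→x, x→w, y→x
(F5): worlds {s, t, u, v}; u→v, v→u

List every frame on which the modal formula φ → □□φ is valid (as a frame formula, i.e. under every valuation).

The schema corresponds to a generalized confluence (Geach) condition: ∀x ∀z (xR²z → ∃w (x = w ∧ z = w)).
(F1): fails — 0R²1 but 0 ≠ 1.
(F2): ✓.
(F3): fails — nR²p but n ≠ p.
(F4): fails — uR²w but u ≠ w.
(F5): ✓.

(F2), (F5)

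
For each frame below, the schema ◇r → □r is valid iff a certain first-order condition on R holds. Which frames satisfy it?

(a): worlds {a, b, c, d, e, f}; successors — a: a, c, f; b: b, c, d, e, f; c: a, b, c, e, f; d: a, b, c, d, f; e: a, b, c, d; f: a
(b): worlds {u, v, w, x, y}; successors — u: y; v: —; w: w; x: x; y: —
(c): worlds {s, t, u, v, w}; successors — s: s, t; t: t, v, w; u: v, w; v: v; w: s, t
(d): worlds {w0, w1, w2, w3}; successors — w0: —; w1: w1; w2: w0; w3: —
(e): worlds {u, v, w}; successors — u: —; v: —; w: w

(b), (d), (e)

This is the axiom for partial functionality; its first-order frame correspondent is ∀x ∀y ∀z (Rxy ∧ Rxz → y = z).
(a): fails — a sees both a and c.
(b): satisfies the condition.
(c): fails — s sees both s and t.
(d): satisfies the condition.
(e): satisfies the condition.
Valid on: (b), (d), (e).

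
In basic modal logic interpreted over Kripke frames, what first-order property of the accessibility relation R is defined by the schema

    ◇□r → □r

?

This is a form of the 5 axiom.
It corresponds to the Euclidean property: ∀x ∀y ∀z (Rxy ∧ Rxz → Ryz).

The Euclidean property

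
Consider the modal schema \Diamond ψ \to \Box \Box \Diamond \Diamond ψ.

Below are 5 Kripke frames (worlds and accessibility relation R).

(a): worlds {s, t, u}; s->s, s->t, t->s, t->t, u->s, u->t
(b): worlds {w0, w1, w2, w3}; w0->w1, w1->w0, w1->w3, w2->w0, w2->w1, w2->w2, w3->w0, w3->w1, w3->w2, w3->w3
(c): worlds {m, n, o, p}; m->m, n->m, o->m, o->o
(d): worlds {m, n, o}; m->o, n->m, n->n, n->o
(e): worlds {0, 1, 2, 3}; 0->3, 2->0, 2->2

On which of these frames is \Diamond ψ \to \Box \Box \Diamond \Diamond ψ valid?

(a)

The schema corresponds to a generalized confluence (Geach) condition: \forall x \forall y \forall z ((xRy \wedge x R^2 z) \to \exists w (y = w \wedge z R^2 w)).
(a): holds.
(b): fails — w0Rw1, w0R²w0 but no w with w1=w and w0R²w.
(c): fails — oRo, oR²m but no w with o=w and mR²w.
(d): fails — nRm, nR²m but no w with m=w and mR²w.
(e): fails — 2R0, 2R²0 but no w with 0=w and 0R²w.
Valid on: (a).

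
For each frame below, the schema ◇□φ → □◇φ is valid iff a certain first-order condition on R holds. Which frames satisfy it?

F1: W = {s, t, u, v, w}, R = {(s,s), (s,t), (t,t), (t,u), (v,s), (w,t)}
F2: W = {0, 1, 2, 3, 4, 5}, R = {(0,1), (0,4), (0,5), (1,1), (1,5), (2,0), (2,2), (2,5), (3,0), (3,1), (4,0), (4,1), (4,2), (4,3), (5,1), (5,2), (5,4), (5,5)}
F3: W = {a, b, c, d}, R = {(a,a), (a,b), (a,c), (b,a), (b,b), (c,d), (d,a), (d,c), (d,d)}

Frame correspondent (Sahlqvist): ∀x ∀y ∀z (Rxy ∧ Rxz → ∃w (Ryw ∧ Rzw)) — i.e. convergence.
F1: fails — Rtt and Rtu but t and u have no common successor.
F2: ✓.
F3: fails — Rab and Rac but b and c have no common successor.

F2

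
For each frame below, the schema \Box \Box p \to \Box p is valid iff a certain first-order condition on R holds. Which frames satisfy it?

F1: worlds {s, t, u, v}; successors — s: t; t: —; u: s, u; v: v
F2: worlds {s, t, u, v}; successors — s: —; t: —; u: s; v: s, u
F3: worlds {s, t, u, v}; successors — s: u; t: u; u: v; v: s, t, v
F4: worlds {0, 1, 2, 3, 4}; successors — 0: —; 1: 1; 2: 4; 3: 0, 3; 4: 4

This is the axiom for density; its first-order frame correspondent is \forall x \forall y (Rxy \to \exists z (Rxz \wedge Rzy)).
F1: fails — Rst but no z with Rsz and Rzt.
F2: fails — Rus but no z with Ruz and Rzs.
F3: fails — Rtu but no z with Rtz and Rzu.
F4: condition met.

F4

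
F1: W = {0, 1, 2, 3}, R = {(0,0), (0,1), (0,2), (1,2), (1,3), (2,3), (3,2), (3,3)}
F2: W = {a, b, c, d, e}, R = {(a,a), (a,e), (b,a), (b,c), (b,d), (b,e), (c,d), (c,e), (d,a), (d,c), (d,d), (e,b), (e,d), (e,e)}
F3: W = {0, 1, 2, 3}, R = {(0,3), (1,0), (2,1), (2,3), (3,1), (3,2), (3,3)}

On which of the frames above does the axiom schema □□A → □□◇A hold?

Frame correspondent (Sahlqvist): ∀x ∀z (xR²z → ∃w (xR²w ∧ zRw)) — i.e. a generalized confluence (Geach) condition.
F1: condition met.
F2: condition met.
F3: fails — 0R²1 but no w with 0R²w and 1Rw.

F1, F2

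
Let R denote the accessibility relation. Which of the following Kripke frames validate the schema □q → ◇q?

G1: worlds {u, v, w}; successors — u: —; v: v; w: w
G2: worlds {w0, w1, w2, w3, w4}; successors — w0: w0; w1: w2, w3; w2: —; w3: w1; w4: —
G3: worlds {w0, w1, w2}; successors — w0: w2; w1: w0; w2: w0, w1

G3

This is the axiom for seriality; its first-order frame correspondent is ∀x ∃y Rxy.
G1: fails — world u has no successor.
G2: fails — world w2 has no successor.
G3: ✓.
Valid on: G3.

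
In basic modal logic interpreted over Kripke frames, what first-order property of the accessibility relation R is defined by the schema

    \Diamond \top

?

◇⊤ holds at w iff w has a successor, so frame-validity of ◇⊤ is exactly seriality. Equivalently via □φ → ◇φ:
Suppose □φ→◇φ is valid. At any x set V(φ)=W. Then □φ at x, so ◇φ at x, so x has a successor.

Seriality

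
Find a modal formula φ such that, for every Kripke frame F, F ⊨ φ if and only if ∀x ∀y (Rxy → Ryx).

The condition is symmetry. The B schema p → □◇p defines it.
Suppose p→□◇p is valid. Take Rxy and set V(p)={x}. Then p at x, so □◇p at x, so ◇p at y, so some z with Ryz has p; z=x, i.e. Ryx.

p → □◇p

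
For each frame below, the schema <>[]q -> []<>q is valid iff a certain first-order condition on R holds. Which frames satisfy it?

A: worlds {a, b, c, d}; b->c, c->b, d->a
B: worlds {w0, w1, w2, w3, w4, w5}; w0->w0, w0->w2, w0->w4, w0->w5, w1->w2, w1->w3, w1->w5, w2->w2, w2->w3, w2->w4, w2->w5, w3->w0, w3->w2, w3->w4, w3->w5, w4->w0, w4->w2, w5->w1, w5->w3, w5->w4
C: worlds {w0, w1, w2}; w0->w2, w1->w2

The schema corresponds to convergence: forall x forall y forall z (Rxy & Rxz -> exists w (Ryw & Rzw)).
A: fails — Rda and Rda but a and a have no common successor.
B: fails — Rw0w4 and Rw0w5 but w4 and w5 have no common successor.
C: fails — Rw0w2 and Rw0w2 but w2 and w2 have no common successor.
Valid on no frame.

none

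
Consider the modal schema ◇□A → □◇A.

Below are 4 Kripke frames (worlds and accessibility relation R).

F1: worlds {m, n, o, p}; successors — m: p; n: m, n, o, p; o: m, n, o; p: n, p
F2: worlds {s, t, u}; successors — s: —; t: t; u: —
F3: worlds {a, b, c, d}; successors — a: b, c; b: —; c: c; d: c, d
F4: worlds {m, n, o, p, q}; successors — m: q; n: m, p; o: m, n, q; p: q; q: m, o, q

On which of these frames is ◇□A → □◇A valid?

Frame correspondent (Sahlqvist): ∀x ∀y ∀z (Rxy ∧ Rxz → ∃w (Ryw ∧ Rzw)) — i.e. convergence.
F1: fails — Rno and Rnm but o and m have no common successor.
F2: ✓.
F3: fails — Rab and Rab but b and b have no common successor.
F4: fails — Ron and Rom but n and m have no common successor.
Valid on: F2.

F2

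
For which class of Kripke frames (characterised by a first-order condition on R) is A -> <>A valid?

This is frame-equivalent to □A → A (substitute ¬A for A and contrapose).
Suppose □A→A is valid. At any x set V(A)={w : Rxw}. Then □A holds at x, so A holds at x, i.e. Rxx.

Reflexivity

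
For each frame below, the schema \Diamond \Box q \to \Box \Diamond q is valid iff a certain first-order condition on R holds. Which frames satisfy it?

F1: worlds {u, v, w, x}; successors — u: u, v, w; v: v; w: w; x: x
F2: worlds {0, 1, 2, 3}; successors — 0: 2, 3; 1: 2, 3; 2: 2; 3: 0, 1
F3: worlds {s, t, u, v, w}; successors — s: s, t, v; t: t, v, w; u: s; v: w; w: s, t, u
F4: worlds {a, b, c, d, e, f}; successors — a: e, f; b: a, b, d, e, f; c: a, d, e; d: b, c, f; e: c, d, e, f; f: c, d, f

none

Frame correspondent (Sahlqvist): \forall x \forall y \forall z (Rxy \wedge Rxz \to \exists w (Ryw \wedge Rzw)) — i.e. convergence.
F1: fails — Ruv and Ruw but v and w have no common successor.
F2: fails — R02 and R03 but 2 and 3 have no common successor.
F3: fails — Rsv and Rss but v and s have no common successor.
F4: fails — Rec and Red but c and d have no common successor.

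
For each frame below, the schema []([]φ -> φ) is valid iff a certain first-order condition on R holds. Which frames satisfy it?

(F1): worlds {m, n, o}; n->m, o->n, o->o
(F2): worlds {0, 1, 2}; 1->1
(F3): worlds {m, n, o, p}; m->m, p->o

The schema corresponds to shift-reflexivity: forall x forall y (Rxy -> Ryy).
(F1): fails — Rnm but not Rmm.
(F2): condition met.
(F3): fails — Rpo but not Roo.
Valid on: (F2).

(F2)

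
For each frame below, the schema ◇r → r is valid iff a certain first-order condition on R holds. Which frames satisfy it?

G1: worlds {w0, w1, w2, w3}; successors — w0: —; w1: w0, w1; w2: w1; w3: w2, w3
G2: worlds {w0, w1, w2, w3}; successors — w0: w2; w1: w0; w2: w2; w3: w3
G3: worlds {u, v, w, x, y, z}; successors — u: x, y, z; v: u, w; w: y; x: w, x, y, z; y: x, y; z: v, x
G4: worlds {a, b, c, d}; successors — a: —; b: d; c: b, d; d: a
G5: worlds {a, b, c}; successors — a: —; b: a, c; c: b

Frame correspondent (Sahlqvist): ∀x ∀y (xRy → ∃w (y = w ∧ x = w)) — i.e. a generalized confluence (Geach) condition.
G1: fails — w1Rw0 but w0 ≠ w1.
G2: fails — w0Rw2 but w2 ≠ w0.
G3: fails — uRx but x ≠ u.
G4: fails — bRd but d ≠ b.
G5: fails — bRa but a ≠ b.
Valid on no frame.

none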